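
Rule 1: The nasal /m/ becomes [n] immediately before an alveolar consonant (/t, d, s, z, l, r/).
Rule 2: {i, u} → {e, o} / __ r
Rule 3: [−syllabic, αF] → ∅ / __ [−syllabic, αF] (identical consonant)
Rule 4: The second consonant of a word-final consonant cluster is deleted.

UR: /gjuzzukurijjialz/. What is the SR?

Rule 1 (nasal place assimilation): no segment meets the environment; /gjuzzukurijjialz/ is unchanged.
Rule 2 (pre-rhotic lowering): /u/ is a high vowel immediately before /r/, so it lowers to [o]. /gjuzzukurijjialz/ → gjuzzukorijjialz.
Rule 3 (degemination): /zz/ is a geminate; the first /z/ deletes. /jj/ is a geminate; the first /j/ deletes. /gjuzzukorijjialz/ → gjuzukorijialz.
Rule 4 (final cluster simplification): /z/ is the second consonant of a word-final cluster /lz/, so it deletes. /gjuzukorijialz/ → gjuzukorijial.

gjuzukorijial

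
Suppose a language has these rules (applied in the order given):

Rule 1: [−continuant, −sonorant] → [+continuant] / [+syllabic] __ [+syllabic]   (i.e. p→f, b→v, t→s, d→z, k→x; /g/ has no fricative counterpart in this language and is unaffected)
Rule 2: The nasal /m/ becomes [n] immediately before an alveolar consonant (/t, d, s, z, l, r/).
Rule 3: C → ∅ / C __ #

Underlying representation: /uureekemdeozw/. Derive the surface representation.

uureexendeoz

Rule 1 (intervocalic spirantization): /k/ is a stop between vowels /e/ and /e/, so it spirantizes to the fricative [x]. /uureekemdeozw/ → uureexemdeozw.
Rule 2 (nasal place assimilation): /m/ precedes the alveolar consonant /d/, so it assimilates in place to [n]. /uureexemdeozw/ → uureexendeozw.
Rule 3 (final cluster simplification): /w/ is the second consonant of a word-final cluster /zw/, so it deletes. /uureexendeozw/ → uureexendeoz.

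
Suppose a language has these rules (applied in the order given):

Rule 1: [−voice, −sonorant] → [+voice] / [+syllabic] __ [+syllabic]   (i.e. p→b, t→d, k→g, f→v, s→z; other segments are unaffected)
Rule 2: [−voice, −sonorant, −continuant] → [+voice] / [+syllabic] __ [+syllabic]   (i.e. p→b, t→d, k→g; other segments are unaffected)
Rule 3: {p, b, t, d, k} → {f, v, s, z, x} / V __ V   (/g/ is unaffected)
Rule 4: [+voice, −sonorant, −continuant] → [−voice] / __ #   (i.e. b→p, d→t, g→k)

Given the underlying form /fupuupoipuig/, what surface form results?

Rule 1 (intervocalic voicing): /p/ is a voiceless obstruent between vowels /u/ and /u/, so it voices to [b]. /p/ is a voiceless obstruent between vowels /u/ and /o/, so it voices to [b]. /p/ is a voiceless obstruent between vowels /i/ and /u/, so it voices to [b]. /fupuupoipuig/ → fubuuboibuig.
Rule 2 (intervocalic voicing): no segment meets the environment; /fubuuboibuig/ is unchanged.
Rule 3 (intervocalic spirantization): /b/ is a stop between vowels /u/ and /u/, so it spirantizes to the fricative [v]. /b/ is a stop between vowels /u/ and /o/, so it spirantizes to the fricative [v]. /b/ is a stop between vowels /i/ and /u/, so it spirantizes to the fricative [v]. /fubuuboibuig/ → fuvuuvoivuig.
Rule 4 (final devoicing): /g/ is a voiced stop in word-final position, so it devoices to [k]. /fuvuuvoivuig/ → fuvuuvoivuik.

fuvuuvoivuik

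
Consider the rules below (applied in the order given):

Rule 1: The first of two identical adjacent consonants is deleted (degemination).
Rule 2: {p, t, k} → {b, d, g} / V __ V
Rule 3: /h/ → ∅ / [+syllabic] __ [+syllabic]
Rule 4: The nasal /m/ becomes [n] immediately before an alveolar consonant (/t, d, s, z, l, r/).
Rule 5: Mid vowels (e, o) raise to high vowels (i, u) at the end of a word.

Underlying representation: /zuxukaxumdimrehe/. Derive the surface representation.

Rule 1 (degemination): no segment meets the environment; /zuxukaxumdimrehe/ is unchanged.
Rule 2 (intervocalic voicing): /k/ is a voiceless stop between vowels /u/ and /a/, so it voices to [g]. /zuxukaxumdimrehe/ → zuxugaxumdimrehe.
Rule 3 (intervocalic h-deletion): /h/ occurs between vowels /e/ and /e/, so it deletes. /zuxugaxumdimrehe/ → zuxugaxumdimree.
Rule 4 (nasal place assimilation): /m/ precedes the alveolar consonant /d/, so it assimilates in place to [n]. /m/ precedes the alveolar consonant /r/, so it assimilates in place to [n]. /zuxugaxumdimree/ → zuxugaxundinree.
Rule 5 (final vowel raising): /e/ is a mid vowel in word-final position, so it raises to [i]. /zuxugaxundinree/ → zuxugaxundinrei.

zuxugaxundinrei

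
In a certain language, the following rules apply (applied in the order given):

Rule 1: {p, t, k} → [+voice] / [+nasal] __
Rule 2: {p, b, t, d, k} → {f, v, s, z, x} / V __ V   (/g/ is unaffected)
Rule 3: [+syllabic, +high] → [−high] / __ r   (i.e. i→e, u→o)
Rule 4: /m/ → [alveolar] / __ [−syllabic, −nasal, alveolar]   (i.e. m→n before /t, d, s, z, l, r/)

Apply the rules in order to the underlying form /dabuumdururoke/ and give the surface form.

davuundororoxe

Rule 1 (post-nasal voicing): no segment meets the environment; /dabuumdururoke/ is unchanged.
Rule 2 (intervocalic spirantization): /b/ is a stop between vowels /a/ and /u/, so it spirantizes to the fricative [v]. /k/ is a stop between vowels /o/ and /e/, so it spirantizes to the fricative [x]. /dabuumdururoke/ → davuumdururoxe.
Rule 3 (pre-rhotic lowering): /u/ is a high vowel immediately before /r/, so it lowers to [o]. /u/ is a high vowel immediately before /r/, so it lowers to [o]. /davuumdururoxe/ → davuumdororoxe.
Rule 4 (nasal place assimilation): /m/ precedes the alveolar consonant /d/, so it assimilates in place to [n]. /davuumdororoxe/ → davuundororoxe.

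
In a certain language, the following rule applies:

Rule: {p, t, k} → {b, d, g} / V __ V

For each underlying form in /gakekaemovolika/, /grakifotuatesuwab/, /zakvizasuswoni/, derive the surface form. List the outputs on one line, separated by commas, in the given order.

gagegaemovoliga, gragifoduadesuwab, zakvizasuswoni

/gakekaemovolika/: /k/ is a voiceless stop between vowels /a/ and /e/, so it voices to [g]. /k/ is a voiceless stop between vowels /e/ and /a/, so it voices to [g]. /k/ is a voiceless stop between vowels /i/ and /a/, so it voices to [g]. → [gagegaemovoliga].
/grakifotuatesuwab/: /k/ is a voiceless stop between vowels /a/ and /i/, so it voices to [g]. /t/ is a voiceless stop between vowels /o/ and /u/, so it voices to [d]. /t/ is a voiceless stop between vowels /a/ and /e/, so it voices to [d]. → [gragifoduadesuwab].
/zakvizasuswoni/: the rule's environment is not met; surfaces unchanged as [zakvizasuswoni].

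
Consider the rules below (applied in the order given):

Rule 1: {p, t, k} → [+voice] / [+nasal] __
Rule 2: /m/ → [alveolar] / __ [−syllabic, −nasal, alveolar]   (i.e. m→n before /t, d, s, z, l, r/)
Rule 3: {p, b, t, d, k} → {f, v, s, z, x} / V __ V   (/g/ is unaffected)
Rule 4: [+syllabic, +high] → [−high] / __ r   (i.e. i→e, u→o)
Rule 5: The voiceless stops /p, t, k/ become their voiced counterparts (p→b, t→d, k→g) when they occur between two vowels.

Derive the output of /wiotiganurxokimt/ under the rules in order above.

Rule 1 (post-nasal voicing): /t/ is a voiceless stop immediately after the nasal /m/, so it voices to [d]. /wiotiganurxokimt/ → wiotiganurxokimd.
Rule 2 (nasal place assimilation): /m/ precedes the alveolar consonant /d/, so it assimilates in place to [n]. /wiotiganurxokimd/ → wiotiganurxokind.
Rule 3 (intervocalic spirantization): /t/ is a stop between vowels /o/ and /i/, so it spirantizes to the fricative [s]. /k/ is a stop between vowels /o/ and /i/, so it spirantizes to the fricative [x]. /wiotiganurxokind/ → wiosiganurxoxind.
Rule 4 (pre-rhotic lowering): /u/ is a high vowel immediately before /r/, so it lowers to [o]. /wiosiganurxoxind/ → wiosiganorxoxind.
Rule 5 (intervocalic voicing): no segment meets the environment; /wiosiganorxoxind/ is unchanged.

wiosiganorxoxind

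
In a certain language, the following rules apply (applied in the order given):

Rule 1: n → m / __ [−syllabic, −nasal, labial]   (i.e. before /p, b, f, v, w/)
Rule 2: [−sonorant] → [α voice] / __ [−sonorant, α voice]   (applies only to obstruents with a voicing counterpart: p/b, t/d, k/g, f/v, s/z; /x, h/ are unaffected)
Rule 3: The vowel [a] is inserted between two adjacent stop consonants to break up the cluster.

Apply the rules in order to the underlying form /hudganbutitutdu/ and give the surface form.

Rule 1 (nasal place assimilation): /n/ precedes the labial consonant /b/, so it assimilates in place to [m]. /hudganbutitutdu/ → hudgambutitutdu.
Rule 2 (regressive voicing assimilation): /t/ precedes the voiced obstruent /d/, so it voices to [d] by assimilation. /hudgambutitutdu/ → hudgambutituddu.
Rule 3 (stop-cluster a-epenthesis): /d/ and /g/ form a stop–stop cluster, so [a] is inserted between them. /d/ and /d/ form a stop–stop cluster, so [a] is inserted between them. /hudgambutituddu/ → hudagambutitudadu.

hudagambutitudadu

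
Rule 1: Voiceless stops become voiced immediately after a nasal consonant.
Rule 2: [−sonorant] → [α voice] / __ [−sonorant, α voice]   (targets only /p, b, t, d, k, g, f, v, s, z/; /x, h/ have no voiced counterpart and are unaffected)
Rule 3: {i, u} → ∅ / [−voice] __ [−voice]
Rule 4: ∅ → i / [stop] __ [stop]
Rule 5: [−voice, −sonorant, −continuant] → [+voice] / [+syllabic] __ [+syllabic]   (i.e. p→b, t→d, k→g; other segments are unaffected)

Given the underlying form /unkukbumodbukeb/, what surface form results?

Rule 1 (post-nasal voicing): /k/ is a voiceless stop immediately after the nasal /n/, so it voices to [g]. /unkukbumodbukeb/ → ungukbumodbukeb.
Rule 2 (regressive voicing assimilation): /k/ precedes the voiced obstruent /b/, so it voices to [g] by assimilation. /ungukbumodbukeb/ → ungugbumodbukeb.
Rule 3 (high vowel syncope): no segment meets the environment; /ungugbumodbukeb/ is unchanged.
Rule 4 (stop-cluster i-epenthesis): /g/ and /b/ form a stop–stop cluster, so [i] is inserted between them. /d/ and /b/ form a stop–stop cluster, so [i] is inserted between them. /ungugbumodbukeb/ → ungugibumodibukeb.
Rule 5 (intervocalic voicing): /k/ is a voiceless stop between vowels /u/ and /e/, so it voices to [g]. /ungugibumodibukeb/ → ungugibumodibugeb.

ungugibumodibugeb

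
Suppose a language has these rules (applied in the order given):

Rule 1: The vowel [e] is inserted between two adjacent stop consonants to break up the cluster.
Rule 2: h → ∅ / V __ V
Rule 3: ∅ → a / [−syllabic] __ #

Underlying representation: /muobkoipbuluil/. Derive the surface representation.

Rule 1 (stop-cluster e-epenthesis): /b/ and /k/ form a stop–stop cluster, so [e] is inserted between them. /p/ and /b/ form a stop–stop cluster, so [e] is inserted between them. /muobkoipbuluil/ → muobekoipebuluil.
Rule 2 (intervocalic h-deletion): no segment meets the environment; /muobekoipebuluil/ is unchanged.
Rule 3 (final a-epenthesis): the form ends in the consonant /l/, so [a] is inserted word-finally. /muobekoipebuluil/ → muobekoipebuluila.

muobekoipebuluila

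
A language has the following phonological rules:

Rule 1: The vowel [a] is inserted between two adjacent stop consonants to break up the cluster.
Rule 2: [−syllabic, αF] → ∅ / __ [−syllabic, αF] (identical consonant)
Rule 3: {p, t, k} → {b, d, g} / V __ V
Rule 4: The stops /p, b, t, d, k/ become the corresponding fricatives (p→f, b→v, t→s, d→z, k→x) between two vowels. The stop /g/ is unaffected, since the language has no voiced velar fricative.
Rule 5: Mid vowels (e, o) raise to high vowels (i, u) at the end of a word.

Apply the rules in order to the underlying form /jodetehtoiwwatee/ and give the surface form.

Rule 1 (stop-cluster a-epenthesis): no segment meets the environment; /jodetehtoiwwatee/ is unchanged.
Rule 2 (degemination): /ww/ is a geminate; the first /w/ deletes. /jodetehtoiwwatee/ → jodetehtoiwatee.
Rule 3 (intervocalic voicing): /t/ is a voiceless stop between vowels /e/ and /e/, so it voices to [d]. /t/ is a voiceless stop between vowels /a/ and /e/, so it voices to [d]. /jodetehtoiwatee/ → jodedehtoiwadee.
Rule 4 (intervocalic spirantization): /d/ is a stop between vowels /o/ and /e/, so it spirantizes to the fricative [z]. /d/ is a stop between vowels /e/ and /e/, so it spirantizes to the fricative [z]. /d/ is a stop between vowels /a/ and /e/, so it spirantizes to the fricative [z]. /jodedehtoiwadee/ → jozezehtoiwazee.
Rule 5 (final vowel raising): /e/ is a mid vowel in word-final position, so it raises to [i]. /jozezehtoiwazee/ → jozezehtoiwazei.

jozezehtoiwazei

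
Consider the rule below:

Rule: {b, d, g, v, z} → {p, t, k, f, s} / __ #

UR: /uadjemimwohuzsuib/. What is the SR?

uadjemimwohuzsuip

/b/ is a voiced obstruent in word-final position, so it devoices to [p].
Surface form: [uadjemimwohuzsuip].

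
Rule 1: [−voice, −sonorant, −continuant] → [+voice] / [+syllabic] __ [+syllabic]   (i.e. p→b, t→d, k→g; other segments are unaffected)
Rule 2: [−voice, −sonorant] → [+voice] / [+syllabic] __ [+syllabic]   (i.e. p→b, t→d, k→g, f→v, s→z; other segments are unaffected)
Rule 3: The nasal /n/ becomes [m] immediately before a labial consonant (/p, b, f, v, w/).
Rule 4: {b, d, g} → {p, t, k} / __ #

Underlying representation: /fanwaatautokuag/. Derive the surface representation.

famwaadaudoguak

Rule 1 (intervocalic voicing): /t/ is a voiceless stop between vowels /a/ and /a/, so it voices to [d]. /t/ is a voiceless stop between vowels /u/ and /o/, so it voices to [d]. /k/ is a voiceless stop between vowels /o/ and /u/, so it voices to [g]. /fanwaatautokuag/ → fanwaadaudoguag.
Rule 2 (intervocalic voicing): no segment meets the environment; /fanwaadaudoguag/ is unchanged.
Rule 3 (nasal place assimilation): /n/ precedes the labial consonant /w/, so it assimilates in place to [m]. /fanwaadaudoguag/ → famwaadaudoguag.
Rule 4 (final devoicing): /g/ is a voiced stop in word-final position, so it devoices to [k]. /famwaadaudoguag/ → famwaadaudoguak.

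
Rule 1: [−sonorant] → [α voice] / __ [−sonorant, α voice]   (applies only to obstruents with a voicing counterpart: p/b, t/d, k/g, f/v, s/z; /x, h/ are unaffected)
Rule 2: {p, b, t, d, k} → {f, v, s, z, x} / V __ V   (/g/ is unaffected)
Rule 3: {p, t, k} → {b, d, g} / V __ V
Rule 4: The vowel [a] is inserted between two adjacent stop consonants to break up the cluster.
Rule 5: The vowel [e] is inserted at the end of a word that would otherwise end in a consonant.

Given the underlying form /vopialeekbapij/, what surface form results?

Rule 1 (regressive voicing assimilation): /k/ precedes the voiced obstruent /b/, so it voices to [g] by assimilation. /vopialeekbapij/ → vopialeegbapij.
Rule 2 (intervocalic spirantization): /p/ is a stop between vowels /o/ and /i/, so it spirantizes to the fricative [f]. /p/ is a stop between vowels /a/ and /i/, so it spirantizes to the fricative [f]. /vopialeegbapij/ → vofialeegbafij.
Rule 3 (intervocalic voicing): no segment meets the environment; /vofialeegbafij/ is unchanged.
Rule 4 (stop-cluster a-epenthesis): /g/ and /b/ form a stop–stop cluster, so [a] is inserted between them. /vofialeegbafij/ → vofialeegabafij.
Rule 5 (final e-epenthesis): the form ends in the consonant /j/, so [e] is inserted word-finally. /vofialeegabafij/ → vofialeegabafije.

vofialeegabafije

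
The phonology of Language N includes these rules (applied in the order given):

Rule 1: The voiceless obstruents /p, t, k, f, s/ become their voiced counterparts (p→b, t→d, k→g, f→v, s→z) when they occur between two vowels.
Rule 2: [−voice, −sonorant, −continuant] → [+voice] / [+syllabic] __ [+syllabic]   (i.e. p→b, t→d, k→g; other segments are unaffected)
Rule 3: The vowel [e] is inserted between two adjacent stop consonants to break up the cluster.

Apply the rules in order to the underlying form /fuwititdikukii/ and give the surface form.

Rule 1 (intervocalic voicing): /t/ is a voiceless obstruent between vowels /i/ and /i/, so it voices to [d]. /k/ is a voiceless obstruent between vowels /i/ and /u/, so it voices to [g]. /k/ is a voiceless obstruent between vowels /u/ and /i/, so it voices to [g]. /fuwititdikukii/ → fuwiditdigugii.
Rule 2 (intervocalic voicing): no segment meets the environment; /fuwiditdigugii/ is unchanged.
Rule 3 (stop-cluster e-epenthesis): /t/ and /d/ form a stop–stop cluster, so [e] is inserted between them. /fuwiditdigugii/ → fuwiditedigugii.

fuwiditedigugii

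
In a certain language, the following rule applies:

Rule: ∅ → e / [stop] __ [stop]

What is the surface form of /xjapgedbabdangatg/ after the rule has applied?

/p/ and /g/ form a stop–stop cluster, so [e] is inserted between them.
/d/ and /b/ form a stop–stop cluster, so [e] is inserted between them.
/b/ and /d/ form a stop–stop cluster, so [e] is inserted between them.
/t/ and /g/ form a stop–stop cluster, so [e] is inserted between them.
Surface form: [xjapegedebabedangateg].

xjapegedebabedangateg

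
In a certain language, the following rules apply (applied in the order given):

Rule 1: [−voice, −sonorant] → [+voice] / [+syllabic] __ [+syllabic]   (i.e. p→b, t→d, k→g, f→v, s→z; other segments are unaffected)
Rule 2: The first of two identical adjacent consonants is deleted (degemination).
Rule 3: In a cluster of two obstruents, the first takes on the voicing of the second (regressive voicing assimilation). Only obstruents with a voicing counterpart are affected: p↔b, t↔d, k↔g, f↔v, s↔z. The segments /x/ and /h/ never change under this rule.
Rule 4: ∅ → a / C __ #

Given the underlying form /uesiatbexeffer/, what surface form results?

ueziadbexefera

Rule 1 (intervocalic voicing): /s/ is a voiceless obstruent between vowels /e/ and /i/, so it voices to [z]. /uesiatbexeffer/ → ueziatbexeffer.
Rule 2 (degemination): /ff/ is a geminate; the first /f/ deletes. /ueziatbexeffer/ → ueziatbexefer.
Rule 3 (regressive voicing assimilation): /t/ precedes the voiced obstruent /b/, so it voices to [d] by assimilation. /ueziatbexefer/ → ueziadbexefer.
Rule 4 (final a-epenthesis): the form ends in the consonant /r/, so [a] is inserted word-finally. /ueziadbexefer/ → ueziadbexefera.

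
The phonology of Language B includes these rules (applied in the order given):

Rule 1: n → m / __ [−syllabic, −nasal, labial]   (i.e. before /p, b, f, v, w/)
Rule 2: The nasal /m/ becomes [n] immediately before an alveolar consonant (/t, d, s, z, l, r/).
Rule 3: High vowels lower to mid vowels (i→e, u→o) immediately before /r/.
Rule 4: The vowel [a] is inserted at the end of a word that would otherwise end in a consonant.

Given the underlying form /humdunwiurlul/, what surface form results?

hundumwiorlula

Rule 1 (nasal place assimilation): /n/ precedes the labial consonant /w/, so it assimilates in place to [m]. /humdunwiurlul/ → humdumwiurlul.
Rule 2 (nasal place assimilation): /m/ precedes the alveolar consonant /d/, so it assimilates in place to [n]. /humdumwiurlul/ → hundumwiurlul.
Rule 3 (pre-rhotic lowering): /u/ is a high vowel immediately before /r/, so it lowers to [o]. /hundumwiurlul/ → hundumwiorlul.
Rule 4 (final a-epenthesis): the form ends in the consonant /l/, so [a] is inserted word-finally. /hundumwiorlul/ → hundumwiorlula.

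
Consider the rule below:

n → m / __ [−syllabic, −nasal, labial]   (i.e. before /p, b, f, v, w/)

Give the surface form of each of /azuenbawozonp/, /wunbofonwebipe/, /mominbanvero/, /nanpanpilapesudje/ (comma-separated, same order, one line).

/azuenbawozonp/: /n/ precedes the labial consonant /b/, so it assimilates in place to [m]. /n/ precedes the labial consonant /p/, so it assimilates in place to [m]. → [azuembawozomp].
/wunbofonwebipe/: /n/ precedes the labial consonant /b/, so it assimilates in place to [m]. /n/ precedes the labial consonant /w/, so it assimilates in place to [m]. → [wumbofomwebipe].
/mominbanvero/: /n/ precedes the labial consonant /b/, so it assimilates in place to [m]. /n/ precedes the labial consonant /v/, so it assimilates in place to [m]. → [momimbamvero].
/nanpanpilapesudje/: /n/ precedes the labial consonant /p/, so it assimilates in place to [m]. /n/ precedes the labial consonant /p/, so it assimilates in place to [m]. → [nampampilapesudje].

azuembawozomp, wumbofomwebipe, momimbamvero, nampampilapesudje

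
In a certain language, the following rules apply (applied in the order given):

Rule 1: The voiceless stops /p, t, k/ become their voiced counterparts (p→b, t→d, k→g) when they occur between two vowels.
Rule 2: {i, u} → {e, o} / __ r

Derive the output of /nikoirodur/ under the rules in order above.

Rule 1 (intervocalic voicing): /k/ is a voiceless stop between vowels /i/ and /o/, so it voices to [g]. /nikoirodur/ → nigoirodur.
Rule 2 (pre-rhotic lowering): /i/ is a high vowel immediately before /r/, so it lowers to [e]. /u/ is a high vowel immediately before /r/, so it lowers to [o]. /nigoirodur/ → nigoerodor.

nigoerodor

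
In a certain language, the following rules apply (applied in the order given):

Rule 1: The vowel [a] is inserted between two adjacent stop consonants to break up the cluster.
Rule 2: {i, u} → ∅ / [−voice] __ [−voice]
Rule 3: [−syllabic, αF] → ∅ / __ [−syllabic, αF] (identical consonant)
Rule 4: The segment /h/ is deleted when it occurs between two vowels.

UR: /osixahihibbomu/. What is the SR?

osxaibabomu

Rule 1 (stop-cluster a-epenthesis): /b/ and /b/ form a stop–stop cluster, so [a] is inserted between them. /osixahihibbomu/ → osixahihibabomu.
Rule 2 (high vowel syncope): /i/ is a high vowel flanked by voiceless consonants /s/ and /x/, so it deletes. /i/ is a high vowel flanked by voiceless consonants /h/ and /h/, so it deletes. /osixahihibabomu/ → osxahhibabomu.
Rule 3 (degemination): /hh/ is a geminate; the first /h/ deletes. /osxahhibabomu/ → osxahibabomu.
Rule 4 (intervocalic h-deletion): /h/ occurs between vowels /a/ and /i/, so it deletes. /osxahibabomu/ → osxaibabomu.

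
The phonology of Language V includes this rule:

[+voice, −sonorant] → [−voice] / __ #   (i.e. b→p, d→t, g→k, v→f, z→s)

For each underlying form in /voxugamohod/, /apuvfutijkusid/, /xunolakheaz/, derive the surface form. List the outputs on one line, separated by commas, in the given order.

voxugamohot, apuvfutijkusit, xunolakheas

/voxugamohod/: /d/ is a voiced obstruent in word-final position, so it devoices to [t]. → [voxugamohot].
/apuvfutijkusid/: /d/ is a voiced obstruent in word-final position, so it devoices to [t]. → [apuvfutijkusit].
/xunolakheaz/: /z/ is a voiced obstruent in word-final position, so it devoices to [s]. → [xunolakheas].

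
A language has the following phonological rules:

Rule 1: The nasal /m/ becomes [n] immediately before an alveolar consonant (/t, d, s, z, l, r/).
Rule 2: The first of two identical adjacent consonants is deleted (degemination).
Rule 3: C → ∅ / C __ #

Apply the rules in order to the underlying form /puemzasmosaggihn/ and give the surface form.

puenzasmosagih

Rule 1 (nasal place assimilation): /m/ precedes the alveolar consonant /z/, so it assimilates in place to [n]. /puemzasmosaggihn/ → puenzasmosaggihn.
Rule 2 (degemination): /gg/ is a geminate; the first /g/ deletes. /puenzasmosaggihn/ → puenzasmosagihn.
Rule 3 (final cluster simplification): /n/ is the second consonant of a word-final cluster /hn/, so it deletes. /puenzasmosagihn/ → puenzasmosagih.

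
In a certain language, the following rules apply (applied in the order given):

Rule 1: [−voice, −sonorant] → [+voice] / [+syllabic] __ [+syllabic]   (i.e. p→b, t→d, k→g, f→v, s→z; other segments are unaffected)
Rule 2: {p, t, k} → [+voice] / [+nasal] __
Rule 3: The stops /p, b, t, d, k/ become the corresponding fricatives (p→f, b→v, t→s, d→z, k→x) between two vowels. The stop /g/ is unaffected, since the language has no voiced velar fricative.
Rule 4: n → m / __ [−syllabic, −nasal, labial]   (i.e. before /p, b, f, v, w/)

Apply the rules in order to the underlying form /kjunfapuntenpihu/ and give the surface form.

kjumfavundembihu

Rule 1 (intervocalic voicing): /p/ is a voiceless obstruent between vowels /a/ and /u/, so it voices to [b]. /kjunfapuntenpihu/ → kjunfabuntenpihu.
Rule 2 (post-nasal voicing): /t/ is a voiceless stop immediately after the nasal /n/, so it voices to [d]. /p/ is a voiceless stop immediately after the nasal /n/, so it voices to [b]. /kjunfabuntenpihu/ → kjunfabundenbihu.
Rule 3 (intervocalic spirantization): /b/ is a stop between vowels /a/ and /u/, so it spirantizes to the fricative [v]. /kjunfabundenbihu/ → kjunfavundenbihu.
Rule 4 (nasal place assimilation): /n/ precedes the labial consonant /f/, so it assimilates in place to [m]. /n/ precedes the labial consonant /b/, so it assimilates in place to [m]. /kjunfavundenbihu/ → kjumfavundembihu.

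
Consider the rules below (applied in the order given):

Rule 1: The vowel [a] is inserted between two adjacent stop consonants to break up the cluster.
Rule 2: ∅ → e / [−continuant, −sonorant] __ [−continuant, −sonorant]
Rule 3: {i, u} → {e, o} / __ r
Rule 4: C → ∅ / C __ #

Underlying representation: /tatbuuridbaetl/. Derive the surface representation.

tatabuoridabaet

Rule 1 (stop-cluster a-epenthesis): /t/ and /b/ form a stop–stop cluster, so [a] is inserted between them. /d/ and /b/ form a stop–stop cluster, so [a] is inserted between them. /tatbuuridbaetl/ → tatabuuridabaetl.
Rule 2 (stop-cluster e-epenthesis): no segment meets the environment; /tatabuuridabaetl/ is unchanged.
Rule 3 (pre-rhotic lowering): /u/ is a high vowel immediately before /r/, so it lowers to [o]. /tatabuuridabaetl/ → tatabuoridabaetl.
Rule 4 (final cluster simplification): /l/ is the second consonant of a word-final cluster /tl/, so it deletes. /tatabuoridabaetl/ → tatabuoridabaet.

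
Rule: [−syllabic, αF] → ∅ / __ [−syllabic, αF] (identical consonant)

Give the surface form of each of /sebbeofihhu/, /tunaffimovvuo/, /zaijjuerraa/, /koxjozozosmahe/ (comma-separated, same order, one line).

/sebbeofihhu/: /bb/ is a geminate; the first /b/ deletes. /hh/ is a geminate; the first /h/ deletes. → [sebeofihu].
/tunaffimovvuo/: /ff/ is a geminate; the first /f/ deletes. /vv/ is a geminate; the first /v/ deletes. → [tunafimovuo].
/zaijjuerraa/: /jj/ is a geminate; the first /j/ deletes. /rr/ is a geminate; the first /r/ deletes. → [zaijueraa].
/koxjozozosmahe/: the rule's environment is not met; surfaces unchanged as [koxjozozosmahe].

sebeofihu, tunafimovuo, zaijueraa, koxjozozosmahe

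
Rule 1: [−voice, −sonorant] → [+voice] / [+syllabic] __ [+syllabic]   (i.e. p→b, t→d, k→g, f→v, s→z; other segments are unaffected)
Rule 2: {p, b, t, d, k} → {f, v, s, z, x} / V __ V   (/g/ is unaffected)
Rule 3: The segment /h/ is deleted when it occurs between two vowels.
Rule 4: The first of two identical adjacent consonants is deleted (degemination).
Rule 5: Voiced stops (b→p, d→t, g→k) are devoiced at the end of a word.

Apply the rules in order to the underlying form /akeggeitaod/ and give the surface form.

agegeizaot

Rule 1 (intervocalic voicing): /k/ is a voiceless obstruent between vowels /a/ and /e/, so it voices to [g]. /t/ is a voiceless obstruent between vowels /i/ and /a/, so it voices to [d]. /akeggeitaod/ → ageggeidaod.
Rule 2 (intervocalic spirantization): /d/ is a stop between vowels /i/ and /a/, so it spirantizes to the fricative [z]. /ageggeidaod/ → ageggeizaod.
Rule 3 (intervocalic h-deletion): no segment meets the environment; /ageggeizaod/ is unchanged.
Rule 4 (degemination): /gg/ is a geminate; the first /g/ deletes. /ageggeizaod/ → agegeizaod.
Rule 5 (final devoicing): /d/ is a voiced stop in word-final position, so it devoices to [t]. /agegeizaod/ → agegeizaot.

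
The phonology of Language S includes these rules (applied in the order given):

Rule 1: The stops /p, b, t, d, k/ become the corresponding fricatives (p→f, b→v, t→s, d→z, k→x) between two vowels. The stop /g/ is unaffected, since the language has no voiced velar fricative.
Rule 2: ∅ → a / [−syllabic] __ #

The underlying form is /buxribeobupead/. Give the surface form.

buxriveovufeada

Rule 1 (intervocalic spirantization): /b/ is a stop between vowels /i/ and /e/, so it spirantizes to the fricative [v]. /b/ is a stop between vowels /o/ and /u/, so it spirantizes to the fricative [v]. /p/ is a stop between vowels /u/ and /e/, so it spirantizes to the fricative [f]. /buxribeobupead/ → buxriveovufead.
Rule 2 (final a-epenthesis): the form ends in the consonant /d/, so [a] is inserted word-finally. /buxriveovufead/ → buxriveovufeada.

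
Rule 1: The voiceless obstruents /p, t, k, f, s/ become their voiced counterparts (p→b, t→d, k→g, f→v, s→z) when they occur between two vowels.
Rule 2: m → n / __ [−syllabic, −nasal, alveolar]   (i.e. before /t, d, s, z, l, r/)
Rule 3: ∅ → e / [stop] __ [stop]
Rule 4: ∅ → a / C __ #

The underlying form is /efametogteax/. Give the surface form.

Rule 1 (intervocalic voicing): /f/ is a voiceless obstruent between vowels /e/ and /a/, so it voices to [v]. /t/ is a voiceless obstruent between vowels /e/ and /o/, so it voices to [d]. /efametogteax/ → evamedogteax.
Rule 2 (nasal place assimilation): no segment meets the environment; /evamedogteax/ is unchanged.
Rule 3 (stop-cluster e-epenthesis): /g/ and /t/ form a stop–stop cluster, so [e] is inserted between them. /evamedogteax/ → evamedogeteax.
Rule 4 (final a-epenthesis): the form ends in the consonant /x/, so [a] is inserted word-finally. /evamedogeteax/ → evamedogeteaxa.

evamedogeteaxa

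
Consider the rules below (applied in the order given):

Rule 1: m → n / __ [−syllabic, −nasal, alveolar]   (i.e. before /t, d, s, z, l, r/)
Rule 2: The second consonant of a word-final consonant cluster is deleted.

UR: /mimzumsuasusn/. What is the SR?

Rule 1 (nasal place assimilation): /m/ precedes the alveolar consonant /z/, so it assimilates in place to [n]. /m/ precedes the alveolar consonant /s/, so it assimilates in place to [n]. /mimzumsuasusn/ → minzunsuasusn.
Rule 2 (final cluster simplification): /n/ is the second consonant of a word-final cluster /sn/, so it deletes. /minzunsuasusn/ → minzunsuasus.

minzunsuasus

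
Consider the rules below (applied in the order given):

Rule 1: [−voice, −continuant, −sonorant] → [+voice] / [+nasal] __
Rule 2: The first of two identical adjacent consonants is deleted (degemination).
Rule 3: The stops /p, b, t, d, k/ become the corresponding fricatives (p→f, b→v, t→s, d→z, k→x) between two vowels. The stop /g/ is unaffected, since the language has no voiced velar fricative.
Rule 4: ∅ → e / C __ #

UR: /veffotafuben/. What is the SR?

vefosafuvene

Rule 1 (post-nasal voicing): no segment meets the environment; /veffotafuben/ is unchanged.
Rule 2 (degemination): /ff/ is a geminate; the first /f/ deletes. /veffotafuben/ → vefotafuben.
Rule 3 (intervocalic spirantization): /t/ is a stop between vowels /o/ and /a/, so it spirantizes to the fricative [s]. /b/ is a stop between vowels /u/ and /e/, so it spirantizes to the fricative [v]. /vefotafuben/ → vefosafuven.
Rule 4 (final e-epenthesis): the form ends in the consonant /n/, so [e] is inserted word-finally. /vefosafuven/ → vefosafuvene.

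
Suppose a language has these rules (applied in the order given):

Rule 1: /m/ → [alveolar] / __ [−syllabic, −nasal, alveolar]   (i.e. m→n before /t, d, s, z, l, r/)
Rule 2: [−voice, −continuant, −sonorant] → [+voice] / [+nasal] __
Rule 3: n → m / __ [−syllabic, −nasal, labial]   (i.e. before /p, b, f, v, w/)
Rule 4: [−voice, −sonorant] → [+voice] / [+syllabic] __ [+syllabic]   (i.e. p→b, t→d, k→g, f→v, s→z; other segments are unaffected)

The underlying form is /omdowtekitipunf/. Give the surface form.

ondowtegidibumf

Rule 1 (nasal place assimilation): /m/ precedes the alveolar consonant /d/, so it assimilates in place to [n]. /omdowtekitipunf/ → ondowtekitipunf.
Rule 2 (post-nasal voicing): no segment meets the environment; /ondowtekitipunf/ is unchanged.
Rule 3 (nasal place assimilation): /n/ precedes the labial consonant /f/, so it assimilates in place to [m]. /ondowtekitipunf/ → ondowtekitipumf.
Rule 4 (intervocalic voicing): /k/ is a voiceless obstruent between vowels /e/ and /i/, so it voices to [g]. /t/ is a voiceless obstruent between vowels /i/ and /i/, so it voices to [d]. /p/ is a voiceless obstruent between vowels /i/ and /u/, so it voices to [b]. /ondowtekitipumf/ → ondowtegidibumf.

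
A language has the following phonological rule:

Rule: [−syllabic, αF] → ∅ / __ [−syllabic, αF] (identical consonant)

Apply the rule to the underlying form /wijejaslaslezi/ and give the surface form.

wijejaslaslezi

No segment of /wijejaslaslezi/ meets the structural description of the rule, so the form surfaces unchanged.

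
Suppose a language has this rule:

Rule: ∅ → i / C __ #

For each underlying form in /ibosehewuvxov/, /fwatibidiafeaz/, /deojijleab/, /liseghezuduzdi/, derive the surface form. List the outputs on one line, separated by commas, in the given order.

ibosehewuvxovi, fwatibidiafeazi, deojijleabi, liseghezuduzdi

/ibosehewuvxov/: the form ends in the consonant /v/, so [i] is inserted word-finally. → [ibosehewuvxovi].
/fwatibidiafeaz/: the form ends in the consonant /z/, so [i] is inserted word-finally. → [fwatibidiafeazi].
/deojijleab/: the form ends in the consonant /b/, so [i] is inserted word-finally. → [deojijleabi].
/liseghezuduzdi/: the rule's environment is not met; surfaces unchanged as [liseghezuduzdi].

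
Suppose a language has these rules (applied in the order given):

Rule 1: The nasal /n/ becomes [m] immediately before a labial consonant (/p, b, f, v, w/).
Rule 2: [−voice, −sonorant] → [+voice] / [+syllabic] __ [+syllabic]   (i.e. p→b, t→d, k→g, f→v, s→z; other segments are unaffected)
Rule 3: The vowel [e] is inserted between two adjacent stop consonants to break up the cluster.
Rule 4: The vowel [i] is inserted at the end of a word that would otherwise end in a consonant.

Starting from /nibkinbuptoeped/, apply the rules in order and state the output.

Rule 1 (nasal place assimilation): /n/ precedes the labial consonant /b/, so it assimilates in place to [m]. /nibkinbuptoeped/ → nibkimbuptoeped.
Rule 2 (intervocalic voicing): /p/ is a voiceless obstruent between vowels /e/ and /e/, so it voices to [b]. /nibkimbuptoeped/ → nibkimbuptoebed.
Rule 3 (stop-cluster e-epenthesis): /b/ and /k/ form a stop–stop cluster, so [e] is inserted between them. /p/ and /t/ form a stop–stop cluster, so [e] is inserted between them. /nibkimbuptoebed/ → nibekimbupetoebed.
Rule 4 (final i-epenthesis): the form ends in the consonant /d/, so [i] is inserted word-finally. /nibekimbupetoebed/ → nibekimbupetoebedi.

nibekimbupetoebedi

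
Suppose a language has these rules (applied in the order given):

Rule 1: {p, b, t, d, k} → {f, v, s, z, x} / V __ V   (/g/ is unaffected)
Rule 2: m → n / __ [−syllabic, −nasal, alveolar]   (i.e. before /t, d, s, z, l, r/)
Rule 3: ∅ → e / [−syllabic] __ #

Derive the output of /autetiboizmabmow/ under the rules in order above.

Rule 1 (intervocalic spirantization): /t/ is a stop between vowels /u/ and /e/, so it spirantizes to the fricative [s]. /t/ is a stop between vowels /e/ and /i/, so it spirantizes to the fricative [s]. /b/ is a stop between vowels /i/ and /o/, so it spirantizes to the fricative [v]. /autetiboizmabmow/ → ausesivoizmabmow.
Rule 2 (nasal place assimilation): no segment meets the environment; /ausesivoizmabmow/ is unchanged.
Rule 3 (final e-epenthesis): the form ends in the consonant /w/, so [e] is inserted word-finally. /ausesivoizmabmow/ → ausesivoizmabmowe.

ausesivoizmabmowe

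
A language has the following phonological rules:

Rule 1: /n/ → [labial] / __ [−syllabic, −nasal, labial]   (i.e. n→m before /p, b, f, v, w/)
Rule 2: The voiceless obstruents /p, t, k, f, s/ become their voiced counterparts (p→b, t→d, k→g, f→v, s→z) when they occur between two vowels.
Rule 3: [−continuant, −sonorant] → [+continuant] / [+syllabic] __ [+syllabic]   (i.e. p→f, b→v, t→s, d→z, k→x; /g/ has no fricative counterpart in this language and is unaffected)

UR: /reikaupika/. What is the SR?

Rule 1 (nasal place assimilation): no segment meets the environment; /reikaupika/ is unchanged.
Rule 2 (intervocalic voicing): /k/ is a voiceless obstruent between vowels /i/ and /a/, so it voices to [g]. /p/ is a voiceless obstruent between vowels /u/ and /i/, so it voices to [b]. /k/ is a voiceless obstruent between vowels /i/ and /a/, so it voices to [g]. /reikaupika/ → reigaubiga.
Rule 3 (intervocalic spirantization): /b/ is a stop between vowels /u/ and /i/, so it spirantizes to the fricative [v]. /reigaubiga/ → reigauviga.

reigauviga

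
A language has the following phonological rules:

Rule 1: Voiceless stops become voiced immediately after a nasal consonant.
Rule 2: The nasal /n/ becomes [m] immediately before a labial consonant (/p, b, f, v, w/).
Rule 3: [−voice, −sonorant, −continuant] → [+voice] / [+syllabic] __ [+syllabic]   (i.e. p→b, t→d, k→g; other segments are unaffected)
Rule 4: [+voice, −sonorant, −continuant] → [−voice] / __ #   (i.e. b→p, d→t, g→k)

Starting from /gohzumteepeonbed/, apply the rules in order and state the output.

gohzumdeebeombet

Rule 1 (post-nasal voicing): /t/ is a voiceless stop immediately after the nasal /m/, so it voices to [d]. /gohzumteepeonbed/ → gohzumdeepeonbed.
Rule 2 (nasal place assimilation): /n/ precedes the labial consonant /b/, so it assimilates in place to [m]. /gohzumdeepeonbed/ → gohzumdeepeombed.
Rule 3 (intervocalic voicing): /p/ is a voiceless stop between vowels /e/ and /e/, so it voices to [b]. /gohzumdeepeombed/ → gohzumdeebeombed.
Rule 4 (final devoicing): /d/ is a voiced stop in word-final position, so it devoices to [t]. /gohzumdeebeombed/ → gohzumdeebeombet.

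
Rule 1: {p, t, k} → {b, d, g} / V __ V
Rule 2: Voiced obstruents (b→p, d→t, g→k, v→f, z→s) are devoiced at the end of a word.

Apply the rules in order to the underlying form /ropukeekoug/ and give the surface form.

Rule 1 (intervocalic voicing): /p/ is a voiceless stop between vowels /o/ and /u/, so it voices to [b]. /k/ is a voiceless stop between vowels /u/ and /e/, so it voices to [g]. /k/ is a voiceless stop between vowels /e/ and /o/, so it voices to [g]. /ropukeekoug/ → robugeegoug.
Rule 2 (final devoicing): /g/ is a voiced obstruent in word-final position, so it devoices to [k]. /robugeegoug/ → robugeegouk.

robugeegouk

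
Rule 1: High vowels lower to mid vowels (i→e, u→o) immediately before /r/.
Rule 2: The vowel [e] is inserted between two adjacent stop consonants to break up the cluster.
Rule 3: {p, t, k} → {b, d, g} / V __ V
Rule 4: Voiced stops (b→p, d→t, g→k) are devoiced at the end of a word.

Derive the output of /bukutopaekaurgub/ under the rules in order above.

Rule 1 (pre-rhotic lowering): /u/ is a high vowel immediately before /r/, so it lowers to [o]. /bukutopaekaurgub/ → bukutopaekaorgub.
Rule 2 (stop-cluster e-epenthesis): no segment meets the environment; /bukutopaekaorgub/ is unchanged.
Rule 3 (intervocalic voicing): /k/ is a voiceless stop between vowels /u/ and /u/, so it voices to [g]. /t/ is a voiceless stop between vowels /u/ and /o/, so it voices to [d]. /p/ is a voiceless stop between vowels /o/ and /a/, so it voices to [b]. /k/ is a voiceless stop between vowels /e/ and /a/, so it voices to [g]. /bukutopaekaorgub/ → bugudobaegaorgub.
Rule 4 (final devoicing): /b/ is a voiced stop in word-final position, so it devoices to [p]. /bugudobaegaorgub/ → bugudobaegaorgup.

bugudobaegaorgup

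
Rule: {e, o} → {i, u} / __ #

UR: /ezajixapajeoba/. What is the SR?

ezajixapajeoba

No segment of /ezajixapajeoba/ meets the structural description of the rule, so the form surfaces unchanged.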